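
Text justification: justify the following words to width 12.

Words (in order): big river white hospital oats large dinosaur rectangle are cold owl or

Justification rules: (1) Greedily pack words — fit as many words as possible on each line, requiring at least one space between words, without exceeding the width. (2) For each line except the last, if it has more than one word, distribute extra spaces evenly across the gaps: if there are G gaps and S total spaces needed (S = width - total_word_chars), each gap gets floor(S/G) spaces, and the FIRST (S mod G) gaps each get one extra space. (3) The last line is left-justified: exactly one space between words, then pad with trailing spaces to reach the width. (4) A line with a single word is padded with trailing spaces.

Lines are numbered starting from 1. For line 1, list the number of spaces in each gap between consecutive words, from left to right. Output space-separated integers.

Line 1: ['big', 'river'] (min_width=9, slack=3)
Line 2: ['white'] (min_width=5, slack=7)
Line 3: ['hospital'] (min_width=8, slack=4)
Line 4: ['oats', 'large'] (min_width=10, slack=2)
Line 5: ['dinosaur'] (min_width=8, slack=4)
Line 6: ['rectangle'] (min_width=9, slack=3)
Line 7: ['are', 'cold', 'owl'] (min_width=12, slack=0)
Line 8: ['or'] (min_width=2, slack=10)

Answer: 4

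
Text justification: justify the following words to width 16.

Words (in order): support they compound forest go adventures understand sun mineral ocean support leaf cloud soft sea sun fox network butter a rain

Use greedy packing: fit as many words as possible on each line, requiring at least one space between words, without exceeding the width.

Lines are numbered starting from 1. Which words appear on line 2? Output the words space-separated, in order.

Line 1: ['support', 'they'] (min_width=12, slack=4)
Line 2: ['compound', 'forest'] (min_width=15, slack=1)
Line 3: ['go', 'adventures'] (min_width=13, slack=3)
Line 4: ['understand', 'sun'] (min_width=14, slack=2)
Line 5: ['mineral', 'ocean'] (min_width=13, slack=3)
Line 6: ['support', 'leaf'] (min_width=12, slack=4)
Line 7: ['cloud', 'soft', 'sea'] (min_width=14, slack=2)
Line 8: ['sun', 'fox', 'network'] (min_width=15, slack=1)
Line 9: ['butter', 'a', 'rain'] (min_width=13, slack=3)

Answer: compound forest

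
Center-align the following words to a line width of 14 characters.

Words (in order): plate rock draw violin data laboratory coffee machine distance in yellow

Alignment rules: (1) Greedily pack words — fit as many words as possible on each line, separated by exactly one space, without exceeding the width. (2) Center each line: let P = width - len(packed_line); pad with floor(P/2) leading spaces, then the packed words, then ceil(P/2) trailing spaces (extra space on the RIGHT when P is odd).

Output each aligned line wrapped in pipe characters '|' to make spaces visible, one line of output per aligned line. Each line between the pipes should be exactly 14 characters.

Line 1: ['plate', 'rock'] (min_width=10, slack=4)
Line 2: ['draw', 'violin'] (min_width=11, slack=3)
Line 3: ['data'] (min_width=4, slack=10)
Line 4: ['laboratory'] (min_width=10, slack=4)
Line 5: ['coffee', 'machine'] (min_width=14, slack=0)
Line 6: ['distance', 'in'] (min_width=11, slack=3)
Line 7: ['yellow'] (min_width=6, slack=8)

Answer: |  plate rock  |
| draw violin  |
|     data     |
|  laboratory  |
|coffee machine|
| distance in  |
|    yellow    |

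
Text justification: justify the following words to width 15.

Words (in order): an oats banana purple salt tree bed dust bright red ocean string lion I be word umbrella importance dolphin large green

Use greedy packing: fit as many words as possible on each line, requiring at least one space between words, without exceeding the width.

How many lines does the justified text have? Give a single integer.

Answer: 10

Derivation:
Line 1: ['an', 'oats', 'banana'] (min_width=14, slack=1)
Line 2: ['purple', 'salt'] (min_width=11, slack=4)
Line 3: ['tree', 'bed', 'dust'] (min_width=13, slack=2)
Line 4: ['bright', 'red'] (min_width=10, slack=5)
Line 5: ['ocean', 'string'] (min_width=12, slack=3)
Line 6: ['lion', 'I', 'be', 'word'] (min_width=14, slack=1)
Line 7: ['umbrella'] (min_width=8, slack=7)
Line 8: ['importance'] (min_width=10, slack=5)
Line 9: ['dolphin', 'large'] (min_width=13, slack=2)
Line 10: ['green'] (min_width=5, slack=10)
Total lines: 10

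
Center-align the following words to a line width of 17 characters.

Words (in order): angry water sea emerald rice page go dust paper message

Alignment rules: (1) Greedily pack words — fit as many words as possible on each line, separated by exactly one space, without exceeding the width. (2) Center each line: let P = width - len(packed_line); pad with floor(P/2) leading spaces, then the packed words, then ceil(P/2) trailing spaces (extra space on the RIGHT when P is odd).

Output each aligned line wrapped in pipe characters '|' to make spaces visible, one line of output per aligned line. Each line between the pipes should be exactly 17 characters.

Line 1: ['angry', 'water', 'sea'] (min_width=15, slack=2)
Line 2: ['emerald', 'rice', 'page'] (min_width=17, slack=0)
Line 3: ['go', 'dust', 'paper'] (min_width=13, slack=4)
Line 4: ['message'] (min_width=7, slack=10)

Answer: | angry water sea |
|emerald rice page|
|  go dust paper  |
|     message     |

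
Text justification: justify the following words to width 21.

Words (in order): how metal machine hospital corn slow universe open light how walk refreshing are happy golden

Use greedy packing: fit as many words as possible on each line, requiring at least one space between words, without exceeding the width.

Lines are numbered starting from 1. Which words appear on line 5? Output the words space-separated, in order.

Line 1: ['how', 'metal', 'machine'] (min_width=17, slack=4)
Line 2: ['hospital', 'corn', 'slow'] (min_width=18, slack=3)
Line 3: ['universe', 'open', 'light'] (min_width=19, slack=2)
Line 4: ['how', 'walk', 'refreshing'] (min_width=19, slack=2)
Line 5: ['are', 'happy', 'golden'] (min_width=16, slack=5)

Answer: are happy golden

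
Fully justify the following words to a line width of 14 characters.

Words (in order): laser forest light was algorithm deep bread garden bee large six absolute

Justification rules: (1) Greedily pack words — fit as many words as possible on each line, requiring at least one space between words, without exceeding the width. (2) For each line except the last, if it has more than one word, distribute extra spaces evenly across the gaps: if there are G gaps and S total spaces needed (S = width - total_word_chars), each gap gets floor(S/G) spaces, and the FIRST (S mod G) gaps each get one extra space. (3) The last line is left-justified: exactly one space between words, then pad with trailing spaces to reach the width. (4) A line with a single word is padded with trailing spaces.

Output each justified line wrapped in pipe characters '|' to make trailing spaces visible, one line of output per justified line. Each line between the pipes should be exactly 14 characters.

Line 1: ['laser', 'forest'] (min_width=12, slack=2)
Line 2: ['light', 'was'] (min_width=9, slack=5)
Line 3: ['algorithm', 'deep'] (min_width=14, slack=0)
Line 4: ['bread', 'garden'] (min_width=12, slack=2)
Line 5: ['bee', 'large', 'six'] (min_width=13, slack=1)
Line 6: ['absolute'] (min_width=8, slack=6)

Answer: |laser   forest|
|light      was|
|algorithm deep|
|bread   garden|
|bee  large six|
|absolute      |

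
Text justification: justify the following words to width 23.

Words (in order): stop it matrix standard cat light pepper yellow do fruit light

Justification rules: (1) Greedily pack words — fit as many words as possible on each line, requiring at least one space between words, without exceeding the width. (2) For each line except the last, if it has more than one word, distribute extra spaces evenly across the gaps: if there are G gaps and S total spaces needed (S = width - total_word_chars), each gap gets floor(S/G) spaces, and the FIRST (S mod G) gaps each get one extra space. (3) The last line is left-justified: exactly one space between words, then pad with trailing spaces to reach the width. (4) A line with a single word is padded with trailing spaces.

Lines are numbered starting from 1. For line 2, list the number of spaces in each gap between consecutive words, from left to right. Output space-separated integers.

Line 1: ['stop', 'it', 'matrix', 'standard'] (min_width=23, slack=0)
Line 2: ['cat', 'light', 'pepper', 'yellow'] (min_width=23, slack=0)
Line 3: ['do', 'fruit', 'light'] (min_width=14, slack=9)

Answer: 1 1 1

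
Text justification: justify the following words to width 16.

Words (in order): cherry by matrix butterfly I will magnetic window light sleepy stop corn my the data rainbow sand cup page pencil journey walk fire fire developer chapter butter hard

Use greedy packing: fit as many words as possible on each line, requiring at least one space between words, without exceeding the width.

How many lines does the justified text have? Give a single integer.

Line 1: ['cherry', 'by', 'matrix'] (min_width=16, slack=0)
Line 2: ['butterfly', 'I', 'will'] (min_width=16, slack=0)
Line 3: ['magnetic', 'window'] (min_width=15, slack=1)
Line 4: ['light', 'sleepy'] (min_width=12, slack=4)
Line 5: ['stop', 'corn', 'my', 'the'] (min_width=16, slack=0)
Line 6: ['data', 'rainbow'] (min_width=12, slack=4)
Line 7: ['sand', 'cup', 'page'] (min_width=13, slack=3)
Line 8: ['pencil', 'journey'] (min_width=14, slack=2)
Line 9: ['walk', 'fire', 'fire'] (min_width=14, slack=2)
Line 10: ['developer'] (min_width=9, slack=7)
Line 11: ['chapter', 'butter'] (min_width=14, slack=2)
Line 12: ['hard'] (min_width=4, slack=12)
Total lines: 12

Answer: 12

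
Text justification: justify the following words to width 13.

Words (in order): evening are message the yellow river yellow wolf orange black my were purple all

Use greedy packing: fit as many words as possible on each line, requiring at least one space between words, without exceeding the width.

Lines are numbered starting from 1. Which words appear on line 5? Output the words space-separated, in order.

Line 1: ['evening', 'are'] (min_width=11, slack=2)
Line 2: ['message', 'the'] (min_width=11, slack=2)
Line 3: ['yellow', 'river'] (min_width=12, slack=1)
Line 4: ['yellow', 'wolf'] (min_width=11, slack=2)
Line 5: ['orange', 'black'] (min_width=12, slack=1)
Line 6: ['my', 'were'] (min_width=7, slack=6)
Line 7: ['purple', 'all'] (min_width=10, slack=3)

Answer: orange black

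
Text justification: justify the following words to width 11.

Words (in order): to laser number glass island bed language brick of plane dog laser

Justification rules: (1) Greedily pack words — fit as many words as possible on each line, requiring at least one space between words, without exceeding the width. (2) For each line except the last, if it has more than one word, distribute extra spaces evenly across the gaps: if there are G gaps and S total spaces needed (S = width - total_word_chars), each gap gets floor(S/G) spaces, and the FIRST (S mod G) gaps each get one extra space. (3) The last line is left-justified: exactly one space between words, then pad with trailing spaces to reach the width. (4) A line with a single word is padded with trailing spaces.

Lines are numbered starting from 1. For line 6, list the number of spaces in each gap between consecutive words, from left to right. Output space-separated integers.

Answer: 4

Derivation:
Line 1: ['to', 'laser'] (min_width=8, slack=3)
Line 2: ['number'] (min_width=6, slack=5)
Line 3: ['glass'] (min_width=5, slack=6)
Line 4: ['island', 'bed'] (min_width=10, slack=1)
Line 5: ['language'] (min_width=8, slack=3)
Line 6: ['brick', 'of'] (min_width=8, slack=3)
Line 7: ['plane', 'dog'] (min_width=9, slack=2)
Line 8: ['laser'] (min_width=5, slack=6)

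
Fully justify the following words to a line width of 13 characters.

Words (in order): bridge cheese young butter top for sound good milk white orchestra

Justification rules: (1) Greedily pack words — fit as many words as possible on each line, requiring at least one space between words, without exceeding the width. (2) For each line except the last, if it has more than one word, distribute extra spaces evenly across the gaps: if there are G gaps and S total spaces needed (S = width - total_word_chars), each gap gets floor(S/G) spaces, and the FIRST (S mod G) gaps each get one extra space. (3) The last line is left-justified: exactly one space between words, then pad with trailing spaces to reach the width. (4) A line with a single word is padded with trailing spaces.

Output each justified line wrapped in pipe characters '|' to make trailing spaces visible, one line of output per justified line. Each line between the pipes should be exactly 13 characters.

Line 1: ['bridge', 'cheese'] (min_width=13, slack=0)
Line 2: ['young', 'butter'] (min_width=12, slack=1)
Line 3: ['top', 'for', 'sound'] (min_width=13, slack=0)
Line 4: ['good', 'milk'] (min_width=9, slack=4)
Line 5: ['white'] (min_width=5, slack=8)
Line 6: ['orchestra'] (min_width=9, slack=4)

Answer: |bridge cheese|
|young  butter|
|top for sound|
|good     milk|
|white        |
|orchestra    |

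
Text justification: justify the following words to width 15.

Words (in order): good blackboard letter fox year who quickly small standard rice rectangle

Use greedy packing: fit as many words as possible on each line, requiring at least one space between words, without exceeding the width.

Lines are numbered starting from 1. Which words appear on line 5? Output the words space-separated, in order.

Line 1: ['good', 'blackboard'] (min_width=15, slack=0)
Line 2: ['letter', 'fox', 'year'] (min_width=15, slack=0)
Line 3: ['who', 'quickly'] (min_width=11, slack=4)
Line 4: ['small', 'standard'] (min_width=14, slack=1)
Line 5: ['rice', 'rectangle'] (min_width=14, slack=1)

Answer: rice rectangle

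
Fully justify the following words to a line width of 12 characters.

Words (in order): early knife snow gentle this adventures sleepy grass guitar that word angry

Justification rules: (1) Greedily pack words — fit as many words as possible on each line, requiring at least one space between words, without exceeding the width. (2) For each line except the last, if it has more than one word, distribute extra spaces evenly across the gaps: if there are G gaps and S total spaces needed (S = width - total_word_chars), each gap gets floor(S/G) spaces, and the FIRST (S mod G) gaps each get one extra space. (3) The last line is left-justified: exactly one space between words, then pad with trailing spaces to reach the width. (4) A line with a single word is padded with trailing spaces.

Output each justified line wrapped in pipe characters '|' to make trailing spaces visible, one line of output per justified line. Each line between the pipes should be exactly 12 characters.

Line 1: ['early', 'knife'] (min_width=11, slack=1)
Line 2: ['snow', 'gentle'] (min_width=11, slack=1)
Line 3: ['this'] (min_width=4, slack=8)
Line 4: ['adventures'] (min_width=10, slack=2)
Line 5: ['sleepy', 'grass'] (min_width=12, slack=0)
Line 6: ['guitar', 'that'] (min_width=11, slack=1)
Line 7: ['word', 'angry'] (min_width=10, slack=2)

Answer: |early  knife|
|snow  gentle|
|this        |
|adventures  |
|sleepy grass|
|guitar  that|
|word angry  |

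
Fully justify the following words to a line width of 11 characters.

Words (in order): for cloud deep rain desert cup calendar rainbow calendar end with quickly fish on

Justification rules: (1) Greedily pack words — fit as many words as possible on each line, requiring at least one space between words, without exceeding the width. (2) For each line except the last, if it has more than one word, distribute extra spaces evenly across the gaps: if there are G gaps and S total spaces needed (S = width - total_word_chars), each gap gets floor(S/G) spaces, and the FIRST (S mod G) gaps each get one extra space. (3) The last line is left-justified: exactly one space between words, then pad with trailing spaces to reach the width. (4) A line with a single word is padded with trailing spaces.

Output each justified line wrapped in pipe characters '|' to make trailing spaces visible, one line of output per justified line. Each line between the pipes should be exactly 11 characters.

Line 1: ['for', 'cloud'] (min_width=9, slack=2)
Line 2: ['deep', 'rain'] (min_width=9, slack=2)
Line 3: ['desert', 'cup'] (min_width=10, slack=1)
Line 4: ['calendar'] (min_width=8, slack=3)
Line 5: ['rainbow'] (min_width=7, slack=4)
Line 6: ['calendar'] (min_width=8, slack=3)
Line 7: ['end', 'with'] (min_width=8, slack=3)
Line 8: ['quickly'] (min_width=7, slack=4)
Line 9: ['fish', 'on'] (min_width=7, slack=4)

Answer: |for   cloud|
|deep   rain|
|desert  cup|
|calendar   |
|rainbow    |
|calendar   |
|end    with|
|quickly    |
|fish on    |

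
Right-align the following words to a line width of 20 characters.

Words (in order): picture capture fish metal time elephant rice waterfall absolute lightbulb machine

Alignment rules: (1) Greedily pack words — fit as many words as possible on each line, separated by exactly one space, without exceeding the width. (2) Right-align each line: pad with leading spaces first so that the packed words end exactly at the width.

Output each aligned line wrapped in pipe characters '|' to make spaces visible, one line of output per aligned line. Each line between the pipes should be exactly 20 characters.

Line 1: ['picture', 'capture', 'fish'] (min_width=20, slack=0)
Line 2: ['metal', 'time', 'elephant'] (min_width=19, slack=1)
Line 3: ['rice', 'waterfall'] (min_width=14, slack=6)
Line 4: ['absolute', 'lightbulb'] (min_width=18, slack=2)
Line 5: ['machine'] (min_width=7, slack=13)

Answer: |picture capture fish|
| metal time elephant|
|      rice waterfall|
|  absolute lightbulb|
|             machine|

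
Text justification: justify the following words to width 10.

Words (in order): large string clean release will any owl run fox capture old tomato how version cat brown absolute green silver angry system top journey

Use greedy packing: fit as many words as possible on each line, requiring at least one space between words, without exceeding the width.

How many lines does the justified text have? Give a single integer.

Line 1: ['large'] (min_width=5, slack=5)
Line 2: ['string'] (min_width=6, slack=4)
Line 3: ['clean'] (min_width=5, slack=5)
Line 4: ['release'] (min_width=7, slack=3)
Line 5: ['will', 'any'] (min_width=8, slack=2)
Line 6: ['owl', 'run'] (min_width=7, slack=3)
Line 7: ['fox'] (min_width=3, slack=7)
Line 8: ['capture'] (min_width=7, slack=3)
Line 9: ['old', 'tomato'] (min_width=10, slack=0)
Line 10: ['how'] (min_width=3, slack=7)
Line 11: ['version'] (min_width=7, slack=3)
Line 12: ['cat', 'brown'] (min_width=9, slack=1)
Line 13: ['absolute'] (min_width=8, slack=2)
Line 14: ['green'] (min_width=5, slack=5)
Line 15: ['silver'] (min_width=6, slack=4)
Line 16: ['angry'] (min_width=5, slack=5)
Line 17: ['system', 'top'] (min_width=10, slack=0)
Line 18: ['journey'] (min_width=7, slack=3)
Total lines: 18

Answer: 18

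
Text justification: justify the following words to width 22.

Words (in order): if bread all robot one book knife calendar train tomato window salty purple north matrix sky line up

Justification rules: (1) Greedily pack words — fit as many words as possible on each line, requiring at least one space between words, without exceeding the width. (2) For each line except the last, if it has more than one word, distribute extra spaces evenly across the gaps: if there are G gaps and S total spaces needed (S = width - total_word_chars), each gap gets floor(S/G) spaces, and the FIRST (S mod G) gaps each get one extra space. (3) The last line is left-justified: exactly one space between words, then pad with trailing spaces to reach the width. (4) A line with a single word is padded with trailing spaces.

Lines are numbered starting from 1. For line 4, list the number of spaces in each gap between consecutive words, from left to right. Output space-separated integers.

Answer: 3 3

Derivation:
Line 1: ['if', 'bread', 'all', 'robot', 'one'] (min_width=22, slack=0)
Line 2: ['book', 'knife', 'calendar'] (min_width=19, slack=3)
Line 3: ['train', 'tomato', 'window'] (min_width=19, slack=3)
Line 4: ['salty', 'purple', 'north'] (min_width=18, slack=4)
Line 5: ['matrix', 'sky', 'line', 'up'] (min_width=18, slack=4)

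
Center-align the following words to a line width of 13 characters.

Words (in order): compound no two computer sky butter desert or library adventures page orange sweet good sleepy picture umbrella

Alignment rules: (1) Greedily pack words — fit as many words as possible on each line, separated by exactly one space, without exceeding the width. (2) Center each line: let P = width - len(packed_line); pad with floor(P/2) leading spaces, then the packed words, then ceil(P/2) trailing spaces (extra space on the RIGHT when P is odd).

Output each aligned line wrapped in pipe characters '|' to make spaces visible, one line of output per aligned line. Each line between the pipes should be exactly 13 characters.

Line 1: ['compound', 'no'] (min_width=11, slack=2)
Line 2: ['two', 'computer'] (min_width=12, slack=1)
Line 3: ['sky', 'butter'] (min_width=10, slack=3)
Line 4: ['desert', 'or'] (min_width=9, slack=4)
Line 5: ['library'] (min_width=7, slack=6)
Line 6: ['adventures'] (min_width=10, slack=3)
Line 7: ['page', 'orange'] (min_width=11, slack=2)
Line 8: ['sweet', 'good'] (min_width=10, slack=3)
Line 9: ['sleepy'] (min_width=6, slack=7)
Line 10: ['picture'] (min_width=7, slack=6)
Line 11: ['umbrella'] (min_width=8, slack=5)

Answer: | compound no |
|two computer |
| sky butter  |
|  desert or  |
|   library   |
| adventures  |
| page orange |
| sweet good  |
|   sleepy    |
|   picture   |
|  umbrella   |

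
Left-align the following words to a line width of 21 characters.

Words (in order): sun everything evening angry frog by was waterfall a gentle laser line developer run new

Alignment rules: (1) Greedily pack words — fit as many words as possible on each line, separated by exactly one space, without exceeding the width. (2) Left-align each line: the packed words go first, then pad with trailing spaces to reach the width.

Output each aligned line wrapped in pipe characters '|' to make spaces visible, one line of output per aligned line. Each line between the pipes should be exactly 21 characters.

Line 1: ['sun', 'everything'] (min_width=14, slack=7)
Line 2: ['evening', 'angry', 'frog', 'by'] (min_width=21, slack=0)
Line 3: ['was', 'waterfall', 'a'] (min_width=15, slack=6)
Line 4: ['gentle', 'laser', 'line'] (min_width=17, slack=4)
Line 5: ['developer', 'run', 'new'] (min_width=17, slack=4)

Answer: |sun everything       |
|evening angry frog by|
|was waterfall a      |
|gentle laser line    |
|developer run new    |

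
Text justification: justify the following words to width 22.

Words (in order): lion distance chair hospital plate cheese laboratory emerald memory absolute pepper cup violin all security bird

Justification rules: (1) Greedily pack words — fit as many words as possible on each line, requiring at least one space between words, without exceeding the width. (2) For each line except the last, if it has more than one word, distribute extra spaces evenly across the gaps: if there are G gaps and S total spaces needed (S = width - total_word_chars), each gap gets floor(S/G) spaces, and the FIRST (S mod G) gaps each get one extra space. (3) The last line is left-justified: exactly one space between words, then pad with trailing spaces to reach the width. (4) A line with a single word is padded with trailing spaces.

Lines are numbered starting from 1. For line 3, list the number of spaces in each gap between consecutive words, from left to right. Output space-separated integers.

Answer: 5

Derivation:
Line 1: ['lion', 'distance', 'chair'] (min_width=19, slack=3)
Line 2: ['hospital', 'plate', 'cheese'] (min_width=21, slack=1)
Line 3: ['laboratory', 'emerald'] (min_width=18, slack=4)
Line 4: ['memory', 'absolute', 'pepper'] (min_width=22, slack=0)
Line 5: ['cup', 'violin', 'all'] (min_width=14, slack=8)
Line 6: ['security', 'bird'] (min_width=13, slack=9)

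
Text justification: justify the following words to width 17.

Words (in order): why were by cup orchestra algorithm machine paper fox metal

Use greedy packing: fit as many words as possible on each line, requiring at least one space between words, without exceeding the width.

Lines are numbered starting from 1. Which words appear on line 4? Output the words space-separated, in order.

Line 1: ['why', 'were', 'by', 'cup'] (min_width=15, slack=2)
Line 2: ['orchestra'] (min_width=9, slack=8)
Line 3: ['algorithm', 'machine'] (min_width=17, slack=0)
Line 4: ['paper', 'fox', 'metal'] (min_width=15, slack=2)

Answer: paper fox metal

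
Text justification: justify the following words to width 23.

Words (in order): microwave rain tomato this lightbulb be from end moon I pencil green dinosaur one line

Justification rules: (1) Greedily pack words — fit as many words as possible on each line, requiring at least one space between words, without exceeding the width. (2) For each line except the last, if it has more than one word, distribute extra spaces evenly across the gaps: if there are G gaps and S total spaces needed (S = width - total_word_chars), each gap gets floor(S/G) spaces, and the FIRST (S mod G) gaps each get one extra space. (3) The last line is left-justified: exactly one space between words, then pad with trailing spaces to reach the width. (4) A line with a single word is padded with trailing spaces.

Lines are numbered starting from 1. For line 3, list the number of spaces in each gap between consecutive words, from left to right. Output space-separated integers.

Line 1: ['microwave', 'rain', 'tomato'] (min_width=21, slack=2)
Line 2: ['this', 'lightbulb', 'be', 'from'] (min_width=22, slack=1)
Line 3: ['end', 'moon', 'I', 'pencil', 'green'] (min_width=23, slack=0)
Line 4: ['dinosaur', 'one', 'line'] (min_width=17, slack=6)

Answer: 1 1 1 1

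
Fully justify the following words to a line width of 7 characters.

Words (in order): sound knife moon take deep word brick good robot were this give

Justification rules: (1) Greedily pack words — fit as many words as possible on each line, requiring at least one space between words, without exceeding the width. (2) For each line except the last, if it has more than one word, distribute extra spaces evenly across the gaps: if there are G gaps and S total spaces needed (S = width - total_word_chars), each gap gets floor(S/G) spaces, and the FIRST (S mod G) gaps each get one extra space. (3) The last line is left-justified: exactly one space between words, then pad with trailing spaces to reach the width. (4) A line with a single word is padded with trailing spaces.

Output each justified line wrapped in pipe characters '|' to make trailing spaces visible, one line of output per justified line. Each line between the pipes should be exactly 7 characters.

Line 1: ['sound'] (min_width=5, slack=2)
Line 2: ['knife'] (min_width=5, slack=2)
Line 3: ['moon'] (min_width=4, slack=3)
Line 4: ['take'] (min_width=4, slack=3)
Line 5: ['deep'] (min_width=4, slack=3)
Line 6: ['word'] (min_width=4, slack=3)
Line 7: ['brick'] (min_width=5, slack=2)
Line 8: ['good'] (min_width=4, slack=3)
Line 9: ['robot'] (min_width=5, slack=2)
Line 10: ['were'] (min_width=4, slack=3)
Line 11: ['this'] (min_width=4, slack=3)
Line 12: ['give'] (min_width=4, slack=3)

Answer: |sound  |
|knife  |
|moon   |
|take   |
|deep   |
|word   |
|brick  |
|good   |
|robot  |
|were   |
|this   |
|give   |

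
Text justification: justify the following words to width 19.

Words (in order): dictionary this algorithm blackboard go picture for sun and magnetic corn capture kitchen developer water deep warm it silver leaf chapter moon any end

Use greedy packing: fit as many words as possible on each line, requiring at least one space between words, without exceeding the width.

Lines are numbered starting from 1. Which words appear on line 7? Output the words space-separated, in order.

Line 1: ['dictionary', 'this'] (min_width=15, slack=4)
Line 2: ['algorithm'] (min_width=9, slack=10)
Line 3: ['blackboard', 'go'] (min_width=13, slack=6)
Line 4: ['picture', 'for', 'sun', 'and'] (min_width=19, slack=0)
Line 5: ['magnetic', 'corn'] (min_width=13, slack=6)
Line 6: ['capture', 'kitchen'] (min_width=15, slack=4)
Line 7: ['developer', 'water'] (min_width=15, slack=4)
Line 8: ['deep', 'warm', 'it', 'silver'] (min_width=19, slack=0)
Line 9: ['leaf', 'chapter', 'moon'] (min_width=17, slack=2)
Line 10: ['any', 'end'] (min_width=7, slack=12)

Answer: developer water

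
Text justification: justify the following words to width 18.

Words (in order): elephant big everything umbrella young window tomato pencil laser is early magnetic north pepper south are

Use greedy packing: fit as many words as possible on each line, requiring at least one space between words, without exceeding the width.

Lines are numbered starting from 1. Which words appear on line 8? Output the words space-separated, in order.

Line 1: ['elephant', 'big'] (min_width=12, slack=6)
Line 2: ['everything'] (min_width=10, slack=8)
Line 3: ['umbrella', 'young'] (min_width=14, slack=4)
Line 4: ['window', 'tomato'] (min_width=13, slack=5)
Line 5: ['pencil', 'laser', 'is'] (min_width=15, slack=3)
Line 6: ['early', 'magnetic'] (min_width=14, slack=4)
Line 7: ['north', 'pepper', 'south'] (min_width=18, slack=0)
Line 8: ['are'] (min_width=3, slack=15)

Answer: are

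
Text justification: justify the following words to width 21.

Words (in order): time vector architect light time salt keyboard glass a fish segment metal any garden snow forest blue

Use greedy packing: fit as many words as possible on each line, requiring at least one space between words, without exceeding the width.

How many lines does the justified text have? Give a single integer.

Line 1: ['time', 'vector', 'architect'] (min_width=21, slack=0)
Line 2: ['light', 'time', 'salt'] (min_width=15, slack=6)
Line 3: ['keyboard', 'glass', 'a', 'fish'] (min_width=21, slack=0)
Line 4: ['segment', 'metal', 'any'] (min_width=17, slack=4)
Line 5: ['garden', 'snow', 'forest'] (min_width=18, slack=3)
Line 6: ['blue'] (min_width=4, slack=17)
Total lines: 6

Answer: 6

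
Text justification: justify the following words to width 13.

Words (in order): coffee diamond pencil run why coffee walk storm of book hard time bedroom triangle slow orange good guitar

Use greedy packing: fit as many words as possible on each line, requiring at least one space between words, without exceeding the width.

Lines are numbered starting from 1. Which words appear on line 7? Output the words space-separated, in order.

Answer: time bedroom

Derivation:
Line 1: ['coffee'] (min_width=6, slack=7)
Line 2: ['diamond'] (min_width=7, slack=6)
Line 3: ['pencil', 'run'] (min_width=10, slack=3)
Line 4: ['why', 'coffee'] (min_width=10, slack=3)
Line 5: ['walk', 'storm', 'of'] (min_width=13, slack=0)
Line 6: ['book', 'hard'] (min_width=9, slack=4)
Line 7: ['time', 'bedroom'] (min_width=12, slack=1)
Line 8: ['triangle', 'slow'] (min_width=13, slack=0)
Line 9: ['orange', 'good'] (min_width=11, slack=2)
Line 10: ['guitar'] (min_width=6, slack=7)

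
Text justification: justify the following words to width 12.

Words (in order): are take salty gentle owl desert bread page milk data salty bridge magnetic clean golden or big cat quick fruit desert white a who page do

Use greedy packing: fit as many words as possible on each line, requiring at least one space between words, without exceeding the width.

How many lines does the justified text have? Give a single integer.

Answer: 13

Derivation:
Line 1: ['are', 'take'] (min_width=8, slack=4)
Line 2: ['salty', 'gentle'] (min_width=12, slack=0)
Line 3: ['owl', 'desert'] (min_width=10, slack=2)
Line 4: ['bread', 'page'] (min_width=10, slack=2)
Line 5: ['milk', 'data'] (min_width=9, slack=3)
Line 6: ['salty', 'bridge'] (min_width=12, slack=0)
Line 7: ['magnetic'] (min_width=8, slack=4)
Line 8: ['clean', 'golden'] (min_width=12, slack=0)
Line 9: ['or', 'big', 'cat'] (min_width=10, slack=2)
Line 10: ['quick', 'fruit'] (min_width=11, slack=1)
Line 11: ['desert', 'white'] (min_width=12, slack=0)
Line 12: ['a', 'who', 'page'] (min_width=10, slack=2)
Line 13: ['do'] (min_width=2, slack=10)
Total lines: 13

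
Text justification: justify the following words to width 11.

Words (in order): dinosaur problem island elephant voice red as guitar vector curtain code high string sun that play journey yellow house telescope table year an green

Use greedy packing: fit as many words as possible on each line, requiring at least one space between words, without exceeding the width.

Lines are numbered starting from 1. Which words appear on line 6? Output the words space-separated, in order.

Answer: as guitar

Derivation:
Line 1: ['dinosaur'] (min_width=8, slack=3)
Line 2: ['problem'] (min_width=7, slack=4)
Line 3: ['island'] (min_width=6, slack=5)
Line 4: ['elephant'] (min_width=8, slack=3)
Line 5: ['voice', 'red'] (min_width=9, slack=2)
Line 6: ['as', 'guitar'] (min_width=9, slack=2)
Line 7: ['vector'] (min_width=6, slack=5)
Line 8: ['curtain'] (min_width=7, slack=4)
Line 9: ['code', 'high'] (min_width=9, slack=2)
Line 10: ['string', 'sun'] (min_width=10, slack=1)
Line 11: ['that', 'play'] (min_width=9, slack=2)
Line 12: ['journey'] (min_width=7, slack=4)
Line 13: ['yellow'] (min_width=6, slack=5)
Line 14: ['house'] (min_width=5, slack=6)
Line 15: ['telescope'] (min_width=9, slack=2)
Line 16: ['table', 'year'] (min_width=10, slack=1)
Line 17: ['an', 'green'] (min_width=8, slack=3)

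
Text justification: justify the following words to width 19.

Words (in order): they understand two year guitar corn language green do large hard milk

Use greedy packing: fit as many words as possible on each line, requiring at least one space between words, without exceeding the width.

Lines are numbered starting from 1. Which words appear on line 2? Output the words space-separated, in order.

Answer: year guitar corn

Derivation:
Line 1: ['they', 'understand', 'two'] (min_width=19, slack=0)
Line 2: ['year', 'guitar', 'corn'] (min_width=16, slack=3)
Line 3: ['language', 'green', 'do'] (min_width=17, slack=2)
Line 4: ['large', 'hard', 'milk'] (min_width=15, slack=4)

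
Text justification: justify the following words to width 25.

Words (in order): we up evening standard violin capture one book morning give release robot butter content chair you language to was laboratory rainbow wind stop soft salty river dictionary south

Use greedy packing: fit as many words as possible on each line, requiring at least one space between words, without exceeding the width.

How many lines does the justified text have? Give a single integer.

Answer: 8

Derivation:
Line 1: ['we', 'up', 'evening', 'standard'] (min_width=22, slack=3)
Line 2: ['violin', 'capture', 'one', 'book'] (min_width=23, slack=2)
Line 3: ['morning', 'give', 'release'] (min_width=20, slack=5)
Line 4: ['robot', 'butter', 'content'] (min_width=20, slack=5)
Line 5: ['chair', 'you', 'language', 'to', 'was'] (min_width=25, slack=0)
Line 6: ['laboratory', 'rainbow', 'wind'] (min_width=23, slack=2)
Line 7: ['stop', 'soft', 'salty', 'river'] (min_width=21, slack=4)
Line 8: ['dictionary', 'south'] (min_width=16, slack=9)
Total lines: 8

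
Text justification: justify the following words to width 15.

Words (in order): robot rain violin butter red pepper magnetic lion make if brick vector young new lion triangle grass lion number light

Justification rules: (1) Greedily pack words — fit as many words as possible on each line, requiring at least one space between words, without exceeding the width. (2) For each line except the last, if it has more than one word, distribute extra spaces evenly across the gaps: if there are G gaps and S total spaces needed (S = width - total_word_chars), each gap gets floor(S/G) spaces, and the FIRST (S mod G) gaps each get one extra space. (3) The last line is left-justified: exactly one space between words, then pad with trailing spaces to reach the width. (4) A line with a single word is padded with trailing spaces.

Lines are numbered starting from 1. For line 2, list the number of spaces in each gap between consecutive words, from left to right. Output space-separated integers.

Answer: 3

Derivation:
Line 1: ['robot', 'rain'] (min_width=10, slack=5)
Line 2: ['violin', 'butter'] (min_width=13, slack=2)
Line 3: ['red', 'pepper'] (min_width=10, slack=5)
Line 4: ['magnetic', 'lion'] (min_width=13, slack=2)
Line 5: ['make', 'if', 'brick'] (min_width=13, slack=2)
Line 6: ['vector', 'young'] (min_width=12, slack=3)
Line 7: ['new', 'lion'] (min_width=8, slack=7)
Line 8: ['triangle', 'grass'] (min_width=14, slack=1)
Line 9: ['lion', 'number'] (min_width=11, slack=4)
Line 10: ['light'] (min_width=5, slack=10)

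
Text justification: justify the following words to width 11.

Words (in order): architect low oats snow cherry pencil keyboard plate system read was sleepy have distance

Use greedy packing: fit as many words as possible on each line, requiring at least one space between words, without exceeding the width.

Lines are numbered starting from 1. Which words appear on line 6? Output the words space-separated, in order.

Answer: plate

Derivation:
Line 1: ['architect'] (min_width=9, slack=2)
Line 2: ['low', 'oats'] (min_width=8, slack=3)
Line 3: ['snow', 'cherry'] (min_width=11, slack=0)
Line 4: ['pencil'] (min_width=6, slack=5)
Line 5: ['keyboard'] (min_width=8, slack=3)
Line 6: ['plate'] (min_width=5, slack=6)
Line 7: ['system', 'read'] (min_width=11, slack=0)
Line 8: ['was', 'sleepy'] (min_width=10, slack=1)
Line 9: ['have'] (min_width=4, slack=7)
Line 10: ['distance'] (min_width=8, slack=3)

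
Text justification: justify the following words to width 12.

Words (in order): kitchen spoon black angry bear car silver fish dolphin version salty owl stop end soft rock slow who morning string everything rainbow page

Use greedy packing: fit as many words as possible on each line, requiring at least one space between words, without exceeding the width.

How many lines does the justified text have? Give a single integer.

Answer: 14

Derivation:
Line 1: ['kitchen'] (min_width=7, slack=5)
Line 2: ['spoon', 'black'] (min_width=11, slack=1)
Line 3: ['angry', 'bear'] (min_width=10, slack=2)
Line 4: ['car', 'silver'] (min_width=10, slack=2)
Line 5: ['fish', 'dolphin'] (min_width=12, slack=0)
Line 6: ['version'] (min_width=7, slack=5)
Line 7: ['salty', 'owl'] (min_width=9, slack=3)
Line 8: ['stop', 'end'] (min_width=8, slack=4)
Line 9: ['soft', 'rock'] (min_width=9, slack=3)
Line 10: ['slow', 'who'] (min_width=8, slack=4)
Line 11: ['morning'] (min_width=7, slack=5)
Line 12: ['string'] (min_width=6, slack=6)
Line 13: ['everything'] (min_width=10, slack=2)
Line 14: ['rainbow', 'page'] (min_width=12, slack=0)
Total lines: 14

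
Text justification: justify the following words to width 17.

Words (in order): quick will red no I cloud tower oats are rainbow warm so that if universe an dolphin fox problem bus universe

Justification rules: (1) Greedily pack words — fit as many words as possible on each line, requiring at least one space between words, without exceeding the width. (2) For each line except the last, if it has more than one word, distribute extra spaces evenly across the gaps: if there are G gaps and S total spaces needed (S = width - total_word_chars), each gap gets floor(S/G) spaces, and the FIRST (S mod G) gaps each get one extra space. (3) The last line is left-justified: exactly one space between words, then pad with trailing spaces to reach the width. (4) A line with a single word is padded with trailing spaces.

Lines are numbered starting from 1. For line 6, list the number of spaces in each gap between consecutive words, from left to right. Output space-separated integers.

Line 1: ['quick', 'will', 'red', 'no'] (min_width=17, slack=0)
Line 2: ['I', 'cloud', 'tower'] (min_width=13, slack=4)
Line 3: ['oats', 'are', 'rainbow'] (min_width=16, slack=1)
Line 4: ['warm', 'so', 'that', 'if'] (min_width=15, slack=2)
Line 5: ['universe', 'an'] (min_width=11, slack=6)
Line 6: ['dolphin', 'fox'] (min_width=11, slack=6)
Line 7: ['problem', 'bus'] (min_width=11, slack=6)
Line 8: ['universe'] (min_width=8, slack=9)

Answer: 7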